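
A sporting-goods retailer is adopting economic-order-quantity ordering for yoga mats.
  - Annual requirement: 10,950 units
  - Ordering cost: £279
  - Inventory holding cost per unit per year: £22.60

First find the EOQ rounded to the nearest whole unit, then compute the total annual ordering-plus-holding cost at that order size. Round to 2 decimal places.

EOQ = √(2DS/H) = √(2 × 10,950 × 279 / 22.6)
    = √(270,358.41) ≈ 519.96 → Q = 520 units
Ordering: D/Q × S = 10,950/520 × £279 = £5,875.10
Holding:  Q/2 × H = 520/2 × £22.6 = £5,876.00
Total = £5,875.10 + £5,876.00 = £11,751.10

£11,751.10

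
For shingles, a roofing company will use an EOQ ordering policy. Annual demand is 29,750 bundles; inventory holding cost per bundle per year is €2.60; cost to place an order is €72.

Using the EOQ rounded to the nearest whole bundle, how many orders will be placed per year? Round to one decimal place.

Q* = √(2·D·S / H) = √(2·29,750·72 / 2.6) = √1,647,692.3 ≈ 1,283.62 → Q = 1,284
Orders per year = D/Q = 29,750 / 1,284 = 23.170

23.2 orders per year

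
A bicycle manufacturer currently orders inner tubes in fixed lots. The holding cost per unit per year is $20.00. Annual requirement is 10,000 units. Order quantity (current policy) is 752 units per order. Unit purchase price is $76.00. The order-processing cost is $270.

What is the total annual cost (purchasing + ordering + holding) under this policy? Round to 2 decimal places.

Annual ordering cost = (D/Q)·S = (10,000/752) × 270 = $3,590.43
Annual holding cost  = (Q/2)·H = (752/2) × 20 = $7,520.00
Purchase cost = D·C = 10,000 × 76 = $760,000.00
Total = $3,590.43 + $7,520.00 + $760,000.00 = $771,110.43

$771,110.43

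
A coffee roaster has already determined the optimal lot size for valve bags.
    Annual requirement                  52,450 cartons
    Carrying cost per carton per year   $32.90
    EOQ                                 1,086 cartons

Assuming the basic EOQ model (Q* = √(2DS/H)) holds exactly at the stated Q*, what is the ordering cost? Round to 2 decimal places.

Since Q* = (2DS/H)^½, squaring gives Q*²·H = 2DS.
S = Q²H / (2D) = 1,086² × 32.9 / (2 × 52,450) = 369.8964

$369.90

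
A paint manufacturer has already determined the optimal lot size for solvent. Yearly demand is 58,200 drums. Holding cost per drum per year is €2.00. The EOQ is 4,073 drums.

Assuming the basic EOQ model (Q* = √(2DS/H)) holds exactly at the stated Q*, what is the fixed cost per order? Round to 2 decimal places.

From Q* = √(2DS/H) ⇒ Q*² = 2DS/H.
S = Q²H / (2D) = 4,073² × 2 / (2 × 58,200) = 285.0400

€285.04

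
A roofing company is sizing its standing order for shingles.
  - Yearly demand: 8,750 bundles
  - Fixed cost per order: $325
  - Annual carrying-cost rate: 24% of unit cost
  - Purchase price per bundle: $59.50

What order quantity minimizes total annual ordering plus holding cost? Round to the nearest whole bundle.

631 bundles

Carrying cost H = $59.5 × 24% = $14.2800/bundle/yr
2DS/H = 2·8,750·325/14.28 = 398,284.31
EOQ = √398,284.31 ≈ 631.10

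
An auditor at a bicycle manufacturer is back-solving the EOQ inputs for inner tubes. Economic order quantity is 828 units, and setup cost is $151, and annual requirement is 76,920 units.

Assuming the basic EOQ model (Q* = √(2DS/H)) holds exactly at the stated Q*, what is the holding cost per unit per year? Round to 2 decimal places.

$33.88

EOQ relation: Q² = 2DS/H, so rearrange for the unknown.
H = 2DS / Q² = 2 × 76,920 × 151 / 828² = 33.8833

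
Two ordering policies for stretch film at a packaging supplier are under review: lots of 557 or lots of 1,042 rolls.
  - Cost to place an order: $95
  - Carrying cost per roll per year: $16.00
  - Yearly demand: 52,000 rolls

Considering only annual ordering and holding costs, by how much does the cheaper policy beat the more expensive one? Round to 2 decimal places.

$248.06

Annual cost at Q: ordering D·S/Q plus holding Q·H/2.
TC(557) = (52,000/557)×95 + (557/2)×16 = $13,324.94
TC(1,042) = (52,000/1,042)×95 + (1,042/2)×16 = $13,076.88
Cheaper: Q = 1,042.  Difference = $248.06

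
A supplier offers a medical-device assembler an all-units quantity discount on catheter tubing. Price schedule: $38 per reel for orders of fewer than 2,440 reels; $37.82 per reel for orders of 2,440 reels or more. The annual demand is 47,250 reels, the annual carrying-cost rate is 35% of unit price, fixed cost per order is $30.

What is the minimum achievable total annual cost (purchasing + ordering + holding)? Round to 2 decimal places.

$1,801,640.48

H₁ = 35%×$38 = $13.3000;  H₂ = 35%×$37.82 = $13.2370
EOQ₁ = √(2×47,250×30/13.3000) = 461.69  (< 2,440, feasible at tier 1)
EOQ₂ = √(2×47,250×30/13.2370) = 462.79  (< 2,440 → use Q = 2,440 at tier-2 price)
TC(tier 1 (EOQ₁), Q≈461.7) = $1,801,640.48
TC(tier 2, Q≈2,440.0) = $1,803,725.08
Minimum at tier 1 (EOQ₁): $1,801,640.48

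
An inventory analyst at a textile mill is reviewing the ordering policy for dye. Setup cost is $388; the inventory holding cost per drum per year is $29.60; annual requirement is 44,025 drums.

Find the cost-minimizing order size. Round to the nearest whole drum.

2DS/H = 2·44,025·388/29.6 = 1,154,168.92
EOQ = √1,154,168.92 ≈ 1,074.32

1,074 drums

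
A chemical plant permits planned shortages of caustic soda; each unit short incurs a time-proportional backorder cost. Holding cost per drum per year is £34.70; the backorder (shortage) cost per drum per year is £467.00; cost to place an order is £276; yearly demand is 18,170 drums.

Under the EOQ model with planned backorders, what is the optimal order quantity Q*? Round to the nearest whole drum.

Basic EOQ = √(2·18,170·276/34.7) = 537.628
Backorder adjustment √((H+b)/b) = √((34.7+467)/467) = 1.0365
Q* = 537.628 × 1.0365 ≈ 557.24

557 drums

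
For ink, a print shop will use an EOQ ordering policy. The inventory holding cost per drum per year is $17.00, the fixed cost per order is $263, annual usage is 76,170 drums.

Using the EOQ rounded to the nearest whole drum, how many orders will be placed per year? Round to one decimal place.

49.6 orders per year

EOQ = √(2DS/H) = √(2 × 76,170 × 263 / 17)
    = √(2,356,789.41) ≈ 1,535.18 → Q = 1,535
Orders per year = D/Q = 76,170 / 1,535 = 49.622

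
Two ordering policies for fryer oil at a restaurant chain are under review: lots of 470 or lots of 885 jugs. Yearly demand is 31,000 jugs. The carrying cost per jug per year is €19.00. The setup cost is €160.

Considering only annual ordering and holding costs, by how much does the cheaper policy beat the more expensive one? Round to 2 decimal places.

TC(Q) = (D/Q)S + (Q/2)H
TC(470) = (31,000/470)×160 + (470/2)×19 = €15,018.19
TC(885) = (31,000/885)×160 + (885/2)×19 = €14,012.02
|ΔTC| = |€15,018.19 − €14,012.02| = €1,006.17

€1,006.17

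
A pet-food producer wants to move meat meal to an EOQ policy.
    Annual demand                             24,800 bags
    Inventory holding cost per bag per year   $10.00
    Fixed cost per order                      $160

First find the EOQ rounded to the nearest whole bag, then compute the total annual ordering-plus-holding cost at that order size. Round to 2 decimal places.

$8,908.42

Optimal lot size Q* = (2 × 24,800 × $160 / $10)^½ ≈ 890.84 → Q = 891 bags
Annual ordering cost = (D/Q)·S = (24,800/891) × 160 = $4,453.42
Annual holding cost  = (Q/2)·H = (891/2) × 10 = $4,455.00
Total = $4,453.42 + $4,455.00 = $8,908.42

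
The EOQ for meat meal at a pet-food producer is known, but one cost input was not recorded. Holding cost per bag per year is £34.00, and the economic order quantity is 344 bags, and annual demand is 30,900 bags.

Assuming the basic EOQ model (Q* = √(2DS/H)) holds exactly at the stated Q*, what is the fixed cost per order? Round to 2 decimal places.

£65.10

Since Q* = (2DS/H)^½, squaring gives Q*²·H = 2DS.
S = Q²H / (2D) = 344² × 34 / (2 × 30,900) = 65.1039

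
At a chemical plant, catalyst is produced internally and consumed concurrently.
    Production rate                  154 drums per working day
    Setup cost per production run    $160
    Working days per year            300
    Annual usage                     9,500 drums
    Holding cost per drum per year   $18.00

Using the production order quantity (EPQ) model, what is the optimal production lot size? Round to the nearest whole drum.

Daily demand d = 9,500/300 = 31.667; p = 154; 1 − d/p = 0.79437
EPQ = √(2DS / (H(1 − d/p)))
    = √(2 × 9,500 × 160 / (18 × 0.79437)) ≈ 461.09

461 drums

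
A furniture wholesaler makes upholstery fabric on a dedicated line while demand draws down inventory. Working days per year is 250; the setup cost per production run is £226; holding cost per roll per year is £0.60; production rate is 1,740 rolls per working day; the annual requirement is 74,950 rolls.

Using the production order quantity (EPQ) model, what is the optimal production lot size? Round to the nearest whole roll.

Daily demand d = 74,950/250 = 299.800; p = 1740; 1 − d/p = 0.82770
EPQ = √(2DS / (H(1 − d/p)))
    = √(2 × 74,950 × 226 / (0.6 × 0.82770)) ≈ 8,259.29

8,259 rolls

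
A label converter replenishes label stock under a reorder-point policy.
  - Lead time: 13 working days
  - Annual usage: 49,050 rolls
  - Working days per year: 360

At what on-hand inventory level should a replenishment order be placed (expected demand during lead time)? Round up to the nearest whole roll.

Daily demand d = 49,050 / 360 = 136.250 rolls/day
Demand during lead time = 136.250 × 13 = 1,771.25
Reorder point = 1,771.25 → round up

1,772 rolls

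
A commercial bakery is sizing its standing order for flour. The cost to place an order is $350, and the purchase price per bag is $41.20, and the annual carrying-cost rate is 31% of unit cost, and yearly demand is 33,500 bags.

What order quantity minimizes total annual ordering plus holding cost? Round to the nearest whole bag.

H = i·C = 0.31 × $41.2 = $12.7720 per bag-year
2DS/H = 2·33,500·350/12.772 = 1,836,047.60
EOQ = √1,836,047.60 ≈ 1,355.01

1,355 bags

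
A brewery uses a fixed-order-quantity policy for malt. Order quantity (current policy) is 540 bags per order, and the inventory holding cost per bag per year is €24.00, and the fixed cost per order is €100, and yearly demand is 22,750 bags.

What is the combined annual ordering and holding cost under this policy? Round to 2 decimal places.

€10,692.96

Ordering: D/Q × S = 22,750/540 × €100 = €4,212.96
Holding:  Q/2 × H = 540/2 × €24 = €6,480.00
Total = €4,212.96 + €6,480.00 = €10,692.96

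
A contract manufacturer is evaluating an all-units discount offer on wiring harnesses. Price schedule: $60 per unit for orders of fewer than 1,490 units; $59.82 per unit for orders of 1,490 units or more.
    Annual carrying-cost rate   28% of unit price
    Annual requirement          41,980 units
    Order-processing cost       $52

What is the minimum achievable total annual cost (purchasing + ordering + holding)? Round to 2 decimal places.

$2,525,187.13

H₁ = 28%×$60 = $16.8000;  H₂ = 28%×$59.82 = $16.7496
EOQ₁ = √(2×41,980×52/16.8000) = 509.78  (< 1,490, feasible at tier 1)
EOQ₂ = √(2×41,980×52/16.7496) = 510.55  (< 1,490 → use Q = 1,490 at tier-2 price)
TC(tier 1 (EOQ₁), Q≈509.8) = $2,527,364.31
TC(tier 2, Q≈1,490.0) = $2,525,187.13
Minimum at tier 2: $2,525,187.13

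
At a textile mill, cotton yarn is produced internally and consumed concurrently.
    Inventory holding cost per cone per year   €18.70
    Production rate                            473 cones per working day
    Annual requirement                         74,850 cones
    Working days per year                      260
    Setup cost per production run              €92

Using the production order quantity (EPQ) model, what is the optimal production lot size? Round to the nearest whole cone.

d = 74,850/260 = 287.8846 cones/day;  effective holding cost H(1 − d/p) = 18.7·(1 − 287.8846/473) = 7.31852
Q* = √(2DS / H_eff) = √(2·74,850·92 / 7.31852) ≈ 1,371.81

1,372 cones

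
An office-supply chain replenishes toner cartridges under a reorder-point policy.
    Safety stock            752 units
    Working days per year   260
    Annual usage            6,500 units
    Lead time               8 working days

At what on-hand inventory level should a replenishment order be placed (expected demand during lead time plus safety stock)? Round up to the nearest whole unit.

Daily demand d = 6,500 / 260 = 25.000 units/day
Demand during lead time = 25.000 × 8 = 200.00
Reorder point = 200.00 + 752 = 952.00 → round up

952 units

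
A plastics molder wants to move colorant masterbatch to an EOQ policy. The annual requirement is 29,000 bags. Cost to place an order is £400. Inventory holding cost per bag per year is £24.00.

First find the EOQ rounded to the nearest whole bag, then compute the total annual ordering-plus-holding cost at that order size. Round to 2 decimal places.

Optimal lot size Q* = (2 × 29,000 × £400 / £24)^½ ≈ 983.19 → Q = 983 bags
Annual ordering cost = (D/Q)·S = (29,000/983) × 400 = £11,800.61
Annual holding cost  = (Q/2)·H = (983/2) × 24 = £11,796.00
Total = £11,800.61 + £11,796.00 = £23,596.61

£23,596.61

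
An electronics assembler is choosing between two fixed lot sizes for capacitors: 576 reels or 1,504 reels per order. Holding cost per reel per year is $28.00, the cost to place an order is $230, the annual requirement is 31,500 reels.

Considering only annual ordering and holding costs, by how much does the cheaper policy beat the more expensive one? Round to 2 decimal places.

TC(Q) = (D/Q)S + (Q/2)H
TC(576) = (31,500/576)×230 + (576/2)×28 = $20,642.12
TC(1,504) = (31,500/1,504)×230 + (1,504/2)×28 = $25,873.15
Lots of 576 are cheaper by $5,231.03.

$5,231.03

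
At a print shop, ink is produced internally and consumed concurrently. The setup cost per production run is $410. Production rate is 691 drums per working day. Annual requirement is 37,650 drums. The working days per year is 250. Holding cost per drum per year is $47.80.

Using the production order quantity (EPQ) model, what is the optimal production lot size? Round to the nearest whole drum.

Daily demand d = 37,650/250 = 150.600; p = 691; 1 − d/p = 0.78205
EPQ = √(2DS / (H(1 − d/p)))
    = √(2 × 37,650 × 410 / (47.8 × 0.78205)) ≈ 908.78

909 drums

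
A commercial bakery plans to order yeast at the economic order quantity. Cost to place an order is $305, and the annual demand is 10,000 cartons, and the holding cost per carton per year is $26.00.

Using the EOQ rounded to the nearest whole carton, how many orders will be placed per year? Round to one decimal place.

2DS/H = 2·10,000·305/26 = 234,615.38
EOQ = √234,615.38 ≈ 484.37 → Q = 484
Orders per year = D/Q = 10,000 / 484 = 20.661

20.7 orders per year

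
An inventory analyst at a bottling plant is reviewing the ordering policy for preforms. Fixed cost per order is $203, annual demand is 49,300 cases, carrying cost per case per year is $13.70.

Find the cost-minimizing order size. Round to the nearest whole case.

1,209 cases

Optimal lot size Q* = (2 × 49,300 × $203 / $13.7)^½ ≈ 1,208.72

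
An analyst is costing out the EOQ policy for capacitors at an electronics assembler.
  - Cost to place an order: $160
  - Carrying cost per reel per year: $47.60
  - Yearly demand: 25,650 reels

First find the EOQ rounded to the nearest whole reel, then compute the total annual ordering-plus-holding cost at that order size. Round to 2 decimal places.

2DS/H = 2·25,650·160/47.6 = 172,436.97
EOQ = √172,436.97 ≈ 415.26 → Q = 415 reels
Annual ordering cost = (D/Q)·S = (25,650/415) × 160 = $9,889.16
Annual holding cost  = (Q/2)·H = (415/2) × 47.6 = $9,877.00
Total = $9,889.16 + $9,877.00 = $19,766.16

$19,766.16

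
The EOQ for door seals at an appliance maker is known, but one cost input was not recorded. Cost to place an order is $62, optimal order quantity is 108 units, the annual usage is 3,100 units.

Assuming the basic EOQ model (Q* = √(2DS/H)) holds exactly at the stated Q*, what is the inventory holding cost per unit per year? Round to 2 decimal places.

From Q* = √(2DS/H) ⇒ Q*² = 2DS/H.
H = 2DS / Q² = 2 × 3,100 × 62 / 108² = 32.9561

$32.96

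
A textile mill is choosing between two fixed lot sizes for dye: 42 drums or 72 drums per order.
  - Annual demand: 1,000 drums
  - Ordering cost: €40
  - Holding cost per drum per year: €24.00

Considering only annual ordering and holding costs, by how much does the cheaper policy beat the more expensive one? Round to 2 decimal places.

€36.83

For each Q, cost = (D/Q)·S + (Q/2)·H.
TC(42) = (1,000/42)×40 + (42/2)×24 = €1,456.38
TC(72) = (1,000/72)×40 + (72/2)×24 = €1,419.56
|ΔTC| = |€1,456.38 − €1,419.56| = €36.83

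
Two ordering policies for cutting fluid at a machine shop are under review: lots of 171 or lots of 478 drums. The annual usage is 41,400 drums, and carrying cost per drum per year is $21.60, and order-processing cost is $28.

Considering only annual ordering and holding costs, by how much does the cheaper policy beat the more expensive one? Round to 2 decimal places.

$1,038.24

TC(Q) = (D/Q)S + (Q/2)H
TC(171) = (41,400/171)×28 + (171/2)×21.6 = $8,625.75
TC(478) = (41,400/478)×28 + (478/2)×21.6 = $7,587.50
Cheaper: Q = 478.  Difference = $1,038.24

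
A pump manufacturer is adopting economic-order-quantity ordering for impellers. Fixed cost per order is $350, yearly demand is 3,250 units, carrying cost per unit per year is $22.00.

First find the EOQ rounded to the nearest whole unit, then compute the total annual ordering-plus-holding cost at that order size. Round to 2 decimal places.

$7,074.61

2DS/H = 2·3,250·350/22 = 103,409.09
EOQ = √103,409.09 ≈ 321.57 → Q = 322 units
Annual ordering cost = (D/Q)·S = (3,250/322) × 350 = $3,532.61
Annual holding cost  = (Q/2)·H = (322/2) × 22 = $3,542.00
Total = $3,532.61 + $3,542.00 = $7,074.61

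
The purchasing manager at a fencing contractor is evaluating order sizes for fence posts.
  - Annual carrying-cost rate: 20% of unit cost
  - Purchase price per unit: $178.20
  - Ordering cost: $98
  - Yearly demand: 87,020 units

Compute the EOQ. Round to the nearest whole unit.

692 units

Carrying cost H = $178.2 × 20% = $35.6400/unit/yr
2DS/H = 2·87,020·98/35.64 = 478,561.17
EOQ = √478,561.17 ≈ 691.78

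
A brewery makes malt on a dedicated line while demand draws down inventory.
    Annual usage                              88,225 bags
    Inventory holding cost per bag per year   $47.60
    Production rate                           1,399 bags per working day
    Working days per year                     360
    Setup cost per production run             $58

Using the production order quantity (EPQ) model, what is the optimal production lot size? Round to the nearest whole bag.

511 bags

d = 88,225/360 = 245.0694 bags/day;  effective holding cost H(1 − d/p) = 47.6·(1 − 245.0694/1399) = 39.26168
Q* = √(2DS / H_eff) = √(2·88,225·58 / 39.26168) ≈ 510.55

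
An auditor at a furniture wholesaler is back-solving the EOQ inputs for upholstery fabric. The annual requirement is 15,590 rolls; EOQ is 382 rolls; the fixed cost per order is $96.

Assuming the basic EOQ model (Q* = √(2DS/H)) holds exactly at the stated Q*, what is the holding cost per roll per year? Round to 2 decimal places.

EOQ relation: Q² = 2DS/H, so rearrange for the unknown.
H = 2DS / Q² = 2 × 15,590 × 96 / 382² = 20.5126

$20.51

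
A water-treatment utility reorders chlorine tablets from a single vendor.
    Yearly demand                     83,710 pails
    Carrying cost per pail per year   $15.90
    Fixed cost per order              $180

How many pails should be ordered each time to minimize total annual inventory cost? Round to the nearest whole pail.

1,377 pails

2DS/H = 2·83,710·180/15.9 = 1,895,320.75
EOQ = √1,895,320.75 ≈ 1,376.71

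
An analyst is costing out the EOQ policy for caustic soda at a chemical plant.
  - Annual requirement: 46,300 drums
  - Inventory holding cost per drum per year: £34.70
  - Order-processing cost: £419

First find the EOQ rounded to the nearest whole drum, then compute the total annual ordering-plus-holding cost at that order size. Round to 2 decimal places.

2DS/H = 2·46,300·419/34.7 = 1,118,138.33
EOQ = √1,118,138.33 ≈ 1,057.42 → Q = 1,057 drums
Ordering: D/Q × S = 46,300/1,057 × £419 = £18,353.55
Holding:  Q/2 × H = 1,057/2 × £34.7 = £18,338.95
Total = £18,353.55 + £18,338.95 = £36,692.50

£36,692.50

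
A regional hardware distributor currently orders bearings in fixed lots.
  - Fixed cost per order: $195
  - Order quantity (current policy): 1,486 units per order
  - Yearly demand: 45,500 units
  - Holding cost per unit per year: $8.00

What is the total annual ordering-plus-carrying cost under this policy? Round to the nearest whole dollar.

Ordering: D/Q × S = 45,500/1,486 × $195 = $5,970.73
Holding:  Q/2 × H = 1,486/2 × $8 = $5,944.00
Total = $5,970.73 + $5,944.00 = $11,914.73

$11,915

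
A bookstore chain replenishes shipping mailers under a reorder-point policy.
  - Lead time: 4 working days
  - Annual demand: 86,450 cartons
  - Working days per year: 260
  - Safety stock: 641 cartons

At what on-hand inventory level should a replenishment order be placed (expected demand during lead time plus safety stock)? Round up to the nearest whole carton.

1,971 cartons

Daily demand d = 86,450 / 260 = 332.500 cartons/day
Demand during lead time = 332.500 × 4 = 1,330.00
Reorder point = 1,330.00 + 641 = 1,971.00 → round up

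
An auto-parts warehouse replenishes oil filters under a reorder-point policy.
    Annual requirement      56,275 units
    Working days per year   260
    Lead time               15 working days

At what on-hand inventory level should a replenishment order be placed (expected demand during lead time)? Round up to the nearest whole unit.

Daily demand d = 56,275 / 260 = 216.442 units/day
Demand during lead time = 216.442 × 15 = 3,246.63
Reorder point = 3,246.63 → round up

3,247 units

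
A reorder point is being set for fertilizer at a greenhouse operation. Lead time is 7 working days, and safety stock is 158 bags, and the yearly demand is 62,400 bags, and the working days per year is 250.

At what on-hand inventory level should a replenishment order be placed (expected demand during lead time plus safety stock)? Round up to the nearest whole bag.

Daily demand d = 62,400 / 250 = 249.600 bags/day
Demand during lead time = 249.600 × 7 = 1,747.20
Reorder point = 1,747.20 + 158 = 1,905.20 → round up

1,906 bags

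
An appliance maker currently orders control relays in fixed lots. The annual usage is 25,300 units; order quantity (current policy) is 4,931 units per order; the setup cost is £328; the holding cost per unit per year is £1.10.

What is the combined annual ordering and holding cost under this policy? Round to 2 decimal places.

Orders/yr = 25,300/4,931 = 5.131; ordering cost = 5.131 × £328 = £1,682.90
Average inventory = 4,931/2 = 2465.5; holding cost = 2465.5 × £1.1 = £2,712.05
Total = £1,682.90 + £2,712.05 = £4,394.95

£4,394.95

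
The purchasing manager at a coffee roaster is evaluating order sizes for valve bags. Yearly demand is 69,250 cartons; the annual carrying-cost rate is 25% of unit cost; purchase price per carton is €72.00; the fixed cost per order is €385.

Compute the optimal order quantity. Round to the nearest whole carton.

1,721 cartons

Carrying cost H = €72 × 25% = €18.0000/carton/yr
EOQ = √(2DS/H) = √(2 × 69,250 × 385 / 18)
    = √(2,962,361.11) ≈ 1,721.15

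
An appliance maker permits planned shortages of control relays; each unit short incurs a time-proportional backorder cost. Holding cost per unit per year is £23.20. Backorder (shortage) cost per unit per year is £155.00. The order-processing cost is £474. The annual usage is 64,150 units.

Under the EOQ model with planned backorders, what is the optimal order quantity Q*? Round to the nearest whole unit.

Q* = √(2DS/H) · √((H + b)/b)
   = √(2 × 64,150 × 474 / 23.2) · √((23.2 + 155) / 155)
   = 1,619.043 × 1.0722 ≈ 1,735.99

1,736 units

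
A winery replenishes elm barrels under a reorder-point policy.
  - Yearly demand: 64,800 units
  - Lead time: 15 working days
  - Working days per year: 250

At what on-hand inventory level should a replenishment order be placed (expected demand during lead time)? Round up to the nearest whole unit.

Daily demand d = 64,800 / 250 = 259.200 units/day
Demand during lead time = 259.200 × 15 = 3,888.00
Reorder point = 3,888.00 → round up

3,888 units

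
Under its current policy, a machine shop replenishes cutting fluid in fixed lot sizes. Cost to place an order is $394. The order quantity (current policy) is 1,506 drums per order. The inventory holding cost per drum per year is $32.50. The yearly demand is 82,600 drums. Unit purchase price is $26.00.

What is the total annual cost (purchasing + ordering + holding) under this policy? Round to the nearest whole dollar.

Ordering: D/Q × S = 82,600/1,506 × $394 = $21,609.83
Holding:  Q/2 × H = 1,506/2 × $32.5 = $24,472.50
Purchase cost = D·C = 82,600 × 26 = $2,147,600.00
Total = $21,609.83 + $24,472.50 + $2,147,600.00 = $2,193,682.33

$2,193,682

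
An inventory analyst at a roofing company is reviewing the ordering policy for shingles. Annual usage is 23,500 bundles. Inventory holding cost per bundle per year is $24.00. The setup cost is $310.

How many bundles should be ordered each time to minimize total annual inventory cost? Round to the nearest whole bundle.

Optimal lot size Q* = (2 × 23,500 × $310 / $24)^½ ≈ 779.16

779 bundles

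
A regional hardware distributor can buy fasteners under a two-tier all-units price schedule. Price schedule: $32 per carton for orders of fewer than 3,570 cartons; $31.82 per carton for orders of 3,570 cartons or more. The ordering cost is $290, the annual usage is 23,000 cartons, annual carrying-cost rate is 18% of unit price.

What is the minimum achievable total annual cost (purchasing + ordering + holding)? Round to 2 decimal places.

$743,952.11

H₁ = 18%×$32 = $5.7600;  H₂ = 18%×$31.82 = $5.7276
EOQ₁ = √(2×23,000×290/5.7600) = 1,521.83  (< 3,570, feasible at tier 1)
EOQ₂ = √(2×23,000×290/5.7276) = 1,526.13  (< 3,570 → use Q = 3,570 at tier-2 price)
TC(tier 1 (EOQ₁), Q≈1,521.8) = $744,765.75
TC(tier 2, Q≈3,570.0) = $743,952.11
Minimum at tier 2: $743,952.11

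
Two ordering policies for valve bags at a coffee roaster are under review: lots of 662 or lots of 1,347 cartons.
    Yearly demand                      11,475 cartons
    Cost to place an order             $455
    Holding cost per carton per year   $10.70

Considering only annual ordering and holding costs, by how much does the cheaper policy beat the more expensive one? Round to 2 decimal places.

TC(Q) = (D/Q)S + (Q/2)H
TC(662) = (11,475/662)×455 + (662/2)×10.7 = $11,428.60
TC(1,347) = (11,475/1,347)×455 + (1,347/2)×10.7 = $11,082.56
Cheaper: Q = 1,347.  Difference = $346.03

$346.03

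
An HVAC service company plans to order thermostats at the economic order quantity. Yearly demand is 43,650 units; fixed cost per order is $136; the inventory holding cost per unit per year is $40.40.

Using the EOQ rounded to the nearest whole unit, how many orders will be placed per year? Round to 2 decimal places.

2DS/H = 2·43,650·136/40.4 = 293,881.19
EOQ = √293,881.19 ≈ 542.11 → Q = 542
N = D/Q = 43,650/542 ≈ 80.535 orders/yr

80.54 orders per year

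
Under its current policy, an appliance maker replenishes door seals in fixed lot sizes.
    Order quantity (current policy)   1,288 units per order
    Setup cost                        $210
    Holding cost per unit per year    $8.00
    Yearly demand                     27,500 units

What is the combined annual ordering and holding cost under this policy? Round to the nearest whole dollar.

Annual ordering cost = (D/Q)·S = (27,500/1,288) × 210 = $4,483.70
Annual holding cost  = (Q/2)·H = (1,288/2) × 8 = $5,152.00
Total = $4,483.70 + $5,152.00 = $9,635.70

$9,636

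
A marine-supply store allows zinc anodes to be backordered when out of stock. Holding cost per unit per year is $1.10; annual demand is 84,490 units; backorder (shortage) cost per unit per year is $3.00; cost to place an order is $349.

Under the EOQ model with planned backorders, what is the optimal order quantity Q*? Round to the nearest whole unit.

8,560 units

Q* = √(2DS/H) · √((H + b)/b)
   = √(2 × 84,490 × 349 / 1.1) · √((1.1 + 3) / 3)
   = 7,322.072 × 1.1690 ≈ 8,559.83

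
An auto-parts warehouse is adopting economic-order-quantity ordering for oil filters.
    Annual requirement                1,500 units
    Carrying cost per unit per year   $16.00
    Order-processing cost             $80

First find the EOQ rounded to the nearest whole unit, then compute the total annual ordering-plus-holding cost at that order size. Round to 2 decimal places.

$1,959.61

Optimal lot size Q* = (2 × 1,500 × $80 / $16)^½ ≈ 122.47 → Q = 122 units
Orders/yr = 1,500/122 = 12.295; ordering cost = 12.295 × $80 = $983.61
Average inventory = 122/2 = 61; holding cost = 61 × $16 = $976.00
Total = $983.61 + $976.00 = $1,959.61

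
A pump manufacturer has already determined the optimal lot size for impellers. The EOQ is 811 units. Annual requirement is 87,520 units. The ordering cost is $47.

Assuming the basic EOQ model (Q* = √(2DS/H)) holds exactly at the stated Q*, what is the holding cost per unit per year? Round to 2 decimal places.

From Q* = √(2DS/H) ⇒ Q*² = 2DS/H.
H = 2DS / Q² = 2 × 87,520 × 47 / 811² = 12.5082

$12.51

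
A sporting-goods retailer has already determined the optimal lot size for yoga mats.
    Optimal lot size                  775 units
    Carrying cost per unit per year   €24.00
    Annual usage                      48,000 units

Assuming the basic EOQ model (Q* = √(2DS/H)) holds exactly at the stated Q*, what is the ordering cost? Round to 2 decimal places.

Since Q* = (2DS/H)^½, squaring gives Q*²·H = 2DS.
S = Q²H / (2D) = 775² × 24 / (2 × 48,000) = 150.1562

€150.16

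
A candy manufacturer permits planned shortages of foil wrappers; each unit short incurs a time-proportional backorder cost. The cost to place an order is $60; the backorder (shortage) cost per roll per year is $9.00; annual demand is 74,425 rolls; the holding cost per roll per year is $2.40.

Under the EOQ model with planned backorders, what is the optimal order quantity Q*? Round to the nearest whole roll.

2,171 rolls

Basic EOQ = √(2·74,425·60/2.4) = 1,929.054
Backorder adjustment √((H+b)/b) = √((2.4+9)/9) = 1.1255
Q* = 1,929.054 × 1.1255 ≈ 2,171.08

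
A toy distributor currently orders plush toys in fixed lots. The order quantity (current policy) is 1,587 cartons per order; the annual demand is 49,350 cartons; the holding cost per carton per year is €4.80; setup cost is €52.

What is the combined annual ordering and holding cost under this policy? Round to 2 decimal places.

€5,425.81

Orders/yr = 49,350/1,587 = 31.096; ordering cost = 31.096 × €52 = €1,617.01
Average inventory = 1,587/2 = 793.5; holding cost = 793.5 × €4.8 = €3,808.80
Total = €1,617.01 + €3,808.80 = €5,425.81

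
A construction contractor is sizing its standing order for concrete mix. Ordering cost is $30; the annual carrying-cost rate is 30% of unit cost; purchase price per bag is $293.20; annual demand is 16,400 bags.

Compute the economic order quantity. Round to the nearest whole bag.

Carrying cost H = $293.2 × 30% = $87.9600/bag/yr
Optimal lot size Q* = (2 × 16,400 × $30 / $87.96)^½ ≈ 105.77

106 bags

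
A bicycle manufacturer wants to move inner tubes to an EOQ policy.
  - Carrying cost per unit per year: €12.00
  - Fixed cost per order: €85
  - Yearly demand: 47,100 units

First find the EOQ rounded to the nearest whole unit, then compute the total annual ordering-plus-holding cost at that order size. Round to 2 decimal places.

Q* = √(2·D·S / H) = √(2·47,100·85 / 12) = √667,250.0 ≈ 816.85 → Q = 817 units
Ordering: D/Q × S = 47,100/817 × €85 = €4,900.24
Holding:  Q/2 × H = 817/2 × €12 = €4,902.00
Total = €4,900.24 + €4,902.00 = €9,802.24

€9,802.24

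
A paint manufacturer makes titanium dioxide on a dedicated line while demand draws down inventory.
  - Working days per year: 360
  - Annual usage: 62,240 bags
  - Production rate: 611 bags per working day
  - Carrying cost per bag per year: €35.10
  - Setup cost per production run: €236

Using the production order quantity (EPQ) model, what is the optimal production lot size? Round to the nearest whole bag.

d = 62,240/360 = 172.8889 bags/day;  effective holding cost H(1 − d/p) = 35.1·(1 − 172.8889/611) = 25.16809
Q* = √(2DS / H_eff) = √(2·62,240·236 / 25.16809) ≈ 1,080.39

1,080 bags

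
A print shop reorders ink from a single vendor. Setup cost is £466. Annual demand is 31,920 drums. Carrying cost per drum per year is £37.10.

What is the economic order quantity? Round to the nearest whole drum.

2DS/H = 2·31,920·466/37.1 = 801,871.70
EOQ = √801,871.70 ≈ 895.47

895 drums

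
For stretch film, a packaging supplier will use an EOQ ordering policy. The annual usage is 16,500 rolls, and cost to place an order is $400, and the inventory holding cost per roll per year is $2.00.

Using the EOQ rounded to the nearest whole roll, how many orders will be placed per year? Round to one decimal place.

6.4 orders per year

Q* = √(2·D·S / H) = √(2·16,500·400 / 2) = √6,600,000.0 ≈ 2,569.05 → Q = 2,569
N = D/Q = 16,500/2,569 ≈ 6.423 orders/yr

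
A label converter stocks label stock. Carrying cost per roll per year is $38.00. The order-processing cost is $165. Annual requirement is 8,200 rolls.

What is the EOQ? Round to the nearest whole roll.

267 rolls

Q* = √(2·D·S / H) = √(2·8,200·165 / 38) = √71,210.5 ≈ 266.85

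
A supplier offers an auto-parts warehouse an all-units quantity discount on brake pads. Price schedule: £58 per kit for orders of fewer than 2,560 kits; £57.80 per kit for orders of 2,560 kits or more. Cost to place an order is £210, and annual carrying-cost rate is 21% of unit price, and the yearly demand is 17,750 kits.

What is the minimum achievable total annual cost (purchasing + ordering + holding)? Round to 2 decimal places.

£1,039,029.00

H₁ = 21%×£58 = £12.1800;  H₂ = 21%×£57.80 = £12.1380
EOQ₁ = √(2×17,750×210/12.1800) = 782.35  (< 2,560, feasible at tier 1)
EOQ₂ = √(2×17,750×210/12.1380) = 783.70  (< 2,560 → use Q = 2,560 at tier-2 price)
TC(tier 1 (EOQ₁), Q≈782.3) = £1,039,029.00
TC(tier 2, Q≈2,560.0) = £1,042,942.69
Minimum at tier 1 (EOQ₁): £1,039,029.00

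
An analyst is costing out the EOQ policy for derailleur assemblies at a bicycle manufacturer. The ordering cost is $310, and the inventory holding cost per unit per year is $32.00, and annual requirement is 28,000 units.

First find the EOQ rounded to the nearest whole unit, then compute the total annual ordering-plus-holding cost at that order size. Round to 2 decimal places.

$23,569.48

EOQ = √(2DS/H) = √(2 × 28,000 × 310 / 32)
    = √(542,500.00) ≈ 736.55 → Q = 737 units
Ordering: D/Q × S = 28,000/737 × $310 = $11,777.48
Holding:  Q/2 × H = 737/2 × $32 = $11,792.00
Total = $11,777.48 + $11,792.00 = $23,569.48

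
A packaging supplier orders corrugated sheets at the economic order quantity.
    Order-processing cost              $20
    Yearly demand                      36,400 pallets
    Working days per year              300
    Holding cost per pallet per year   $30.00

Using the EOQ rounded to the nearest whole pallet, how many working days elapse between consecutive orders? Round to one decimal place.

Q* = √(2·D·S / H) = √(2·36,400·20 / 30) = √48,533.3 ≈ 220.30 → Q = 220 pallets
Cycle time = (working days × Q)/D = (300 × 220) / 36,400 = 1.813 days

1.8 days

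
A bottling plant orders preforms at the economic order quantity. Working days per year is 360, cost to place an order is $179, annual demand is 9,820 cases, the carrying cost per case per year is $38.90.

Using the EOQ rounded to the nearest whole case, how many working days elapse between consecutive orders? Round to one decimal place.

11.0 days

2DS/H = 2·9,820·179/38.9 = 90,374.29
EOQ = √90,374.29 ≈ 300.62 → Q = 301 cases
Days between orders = 360 / (D/Q) = 360 / 32.625 ≈ 11.035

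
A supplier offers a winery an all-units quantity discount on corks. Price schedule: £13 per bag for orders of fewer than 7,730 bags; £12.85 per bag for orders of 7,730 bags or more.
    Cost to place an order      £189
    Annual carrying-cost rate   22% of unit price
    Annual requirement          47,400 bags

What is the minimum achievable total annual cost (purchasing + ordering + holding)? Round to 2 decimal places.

H₁ = 22%×£13 = £2.8600;  H₂ = 22%×£12.85 = £2.8270
EOQ₁ = √(2×47,400×189/2.8600) = 2,502.95  (< 7,730, feasible at tier 1)
EOQ₂ = √(2×47,400×189/2.8270) = 2,517.52  (< 7,730 → use Q = 7,730 at tier-2 price)
TC(tier 1 (EOQ₁), Q≈2,502.9) = £623,358.44
TC(tier 2, Q≈7,730.0) = £621,175.29
Minimum at tier 2: £621,175.29

£621,175.29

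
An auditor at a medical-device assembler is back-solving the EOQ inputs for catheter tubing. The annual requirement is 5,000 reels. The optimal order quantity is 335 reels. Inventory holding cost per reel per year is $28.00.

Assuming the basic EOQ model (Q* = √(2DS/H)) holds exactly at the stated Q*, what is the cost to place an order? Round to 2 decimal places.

$314.23

EOQ relation: Q² = 2DS/H, so rearrange for the unknown.
S = Q²H / (2D) = 335² × 28 / (2 × 5,000) = 314.2300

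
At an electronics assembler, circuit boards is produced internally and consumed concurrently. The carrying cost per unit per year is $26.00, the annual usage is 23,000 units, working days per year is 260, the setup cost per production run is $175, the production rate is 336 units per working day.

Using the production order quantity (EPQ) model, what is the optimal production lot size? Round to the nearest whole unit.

d = 23,000/260 = 88.4615 units/day;  effective holding cost H(1 − d/p) = 26·(1 − 88.4615/336) = 19.15476
Q* = √(2DS / H_eff) = √(2·23,000·175 / 19.15476) ≈ 648.28

648 units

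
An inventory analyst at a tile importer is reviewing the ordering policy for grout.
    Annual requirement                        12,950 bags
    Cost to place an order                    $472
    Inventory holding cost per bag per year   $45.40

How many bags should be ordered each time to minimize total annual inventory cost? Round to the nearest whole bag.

519 bags

EOQ = √(2DS/H) = √(2 × 12,950 × 472 / 45.4)
    = √(269,268.72) ≈ 518.91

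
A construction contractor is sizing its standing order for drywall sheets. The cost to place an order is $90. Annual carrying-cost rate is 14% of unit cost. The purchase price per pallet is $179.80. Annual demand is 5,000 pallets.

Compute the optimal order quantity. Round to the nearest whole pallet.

Carrying cost H = $179.8 × 14% = $25.1720/pallet/yr
Q* = √(2·D·S / H) = √(2·5,000·90 / 25.172) = √35,754.0 ≈ 189.09

189 pallets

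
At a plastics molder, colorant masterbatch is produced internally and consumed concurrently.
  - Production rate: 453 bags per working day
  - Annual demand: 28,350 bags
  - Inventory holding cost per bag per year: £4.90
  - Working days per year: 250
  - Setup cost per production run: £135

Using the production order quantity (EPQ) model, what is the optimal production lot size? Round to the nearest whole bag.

d = 28,350/250 = 113.4000 bags/day;  effective holding cost H(1 − d/p) = 4.9·(1 − 113.4000/453) = 3.67338
Q* = √(2DS / H_eff) = √(2·28,350·135 / 3.67338) ≈ 1,443.53

1,444 bags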